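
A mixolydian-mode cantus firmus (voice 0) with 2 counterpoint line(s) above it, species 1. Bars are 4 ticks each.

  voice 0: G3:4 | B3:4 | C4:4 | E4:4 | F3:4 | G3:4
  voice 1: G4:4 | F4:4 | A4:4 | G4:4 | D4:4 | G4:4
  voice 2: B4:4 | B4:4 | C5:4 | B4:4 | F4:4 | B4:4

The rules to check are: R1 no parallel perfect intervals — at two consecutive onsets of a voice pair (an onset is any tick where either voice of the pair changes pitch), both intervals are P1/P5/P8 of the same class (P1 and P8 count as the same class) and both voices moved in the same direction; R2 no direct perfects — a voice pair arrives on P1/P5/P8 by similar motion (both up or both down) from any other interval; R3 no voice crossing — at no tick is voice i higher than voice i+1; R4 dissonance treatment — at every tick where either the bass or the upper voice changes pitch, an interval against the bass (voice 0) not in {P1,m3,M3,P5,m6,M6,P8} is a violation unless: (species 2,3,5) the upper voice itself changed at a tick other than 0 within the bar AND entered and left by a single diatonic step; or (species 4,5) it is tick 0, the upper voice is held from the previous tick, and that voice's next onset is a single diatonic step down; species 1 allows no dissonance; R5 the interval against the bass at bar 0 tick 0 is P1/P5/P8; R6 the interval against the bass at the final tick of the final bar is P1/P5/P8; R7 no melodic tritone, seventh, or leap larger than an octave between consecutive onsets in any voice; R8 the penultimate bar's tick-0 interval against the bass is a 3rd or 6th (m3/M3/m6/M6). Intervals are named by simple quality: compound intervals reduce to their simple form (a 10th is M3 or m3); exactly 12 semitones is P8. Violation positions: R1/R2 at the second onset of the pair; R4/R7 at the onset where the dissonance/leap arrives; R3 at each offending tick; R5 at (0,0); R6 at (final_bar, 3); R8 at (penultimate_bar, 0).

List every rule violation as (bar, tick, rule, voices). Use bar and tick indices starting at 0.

bar 0: v0=G3 v1=G4 v2=B4 downbeat M3
bar 1: v0=B3 v1=F4 v2=B4 downbeat P8
bar 2: v0=C4 v1=A4 v2=C5 downbeat P8
bar 3: v0=E4 v1=G4 v2=B4 downbeat P5
bar 4: v0=F3 v1=D4 v2=F4 downbeat P8
bar 5: v0=G3 v1=G4 v2=B4 downbeat M3
  -> R5 @ bar 0 tick 0 v(0, 2): opens on M3
  -> R4 @ bar 1 tick 0 v(0, 1): B3/F4 TT untreated
  -> R1 @ bar 2 tick 0 v(0, 2): B3/B4 P8 -> C4/C5 P8 similar
  -> R2 @ bar 4 tick 0 v(0, 2): E4/B4 P5 -> F3/F4 P8 similar
  -> R7 @ bar 4 tick 0 v(0,): E4->F3 leap 11st
  -> R7 @ bar 4 tick 0 v(2,): B4->F4 leap 6st
  -> R8 @ bar 4 tick 0 v(0, 2): penult P8 not 3rd/6th
  -> R2 @ bar 5 tick 0 v(0, 1): F3/D4 M6 -> G3/G4 P8 similar
  -> R7 @ bar 5 tick 0 v(2,): F4->B4 leap 6st
  -> R6 @ bar 5 tick 3 v(0, 2): closes on M3

(0, 0, R5, (0, 2))
(1, 0, R4, (0, 1))
(2, 0, R1, (0, 2))
(4, 0, R2, (0, 2))
(4, 0, R7, (0,))
(4, 0, R7, (2,))
(4, 0, R8, (0, 2))
(5, 0, R2, (0, 1))
(5, 0, R7, (2,))
(5, 3, R6, (0, 2))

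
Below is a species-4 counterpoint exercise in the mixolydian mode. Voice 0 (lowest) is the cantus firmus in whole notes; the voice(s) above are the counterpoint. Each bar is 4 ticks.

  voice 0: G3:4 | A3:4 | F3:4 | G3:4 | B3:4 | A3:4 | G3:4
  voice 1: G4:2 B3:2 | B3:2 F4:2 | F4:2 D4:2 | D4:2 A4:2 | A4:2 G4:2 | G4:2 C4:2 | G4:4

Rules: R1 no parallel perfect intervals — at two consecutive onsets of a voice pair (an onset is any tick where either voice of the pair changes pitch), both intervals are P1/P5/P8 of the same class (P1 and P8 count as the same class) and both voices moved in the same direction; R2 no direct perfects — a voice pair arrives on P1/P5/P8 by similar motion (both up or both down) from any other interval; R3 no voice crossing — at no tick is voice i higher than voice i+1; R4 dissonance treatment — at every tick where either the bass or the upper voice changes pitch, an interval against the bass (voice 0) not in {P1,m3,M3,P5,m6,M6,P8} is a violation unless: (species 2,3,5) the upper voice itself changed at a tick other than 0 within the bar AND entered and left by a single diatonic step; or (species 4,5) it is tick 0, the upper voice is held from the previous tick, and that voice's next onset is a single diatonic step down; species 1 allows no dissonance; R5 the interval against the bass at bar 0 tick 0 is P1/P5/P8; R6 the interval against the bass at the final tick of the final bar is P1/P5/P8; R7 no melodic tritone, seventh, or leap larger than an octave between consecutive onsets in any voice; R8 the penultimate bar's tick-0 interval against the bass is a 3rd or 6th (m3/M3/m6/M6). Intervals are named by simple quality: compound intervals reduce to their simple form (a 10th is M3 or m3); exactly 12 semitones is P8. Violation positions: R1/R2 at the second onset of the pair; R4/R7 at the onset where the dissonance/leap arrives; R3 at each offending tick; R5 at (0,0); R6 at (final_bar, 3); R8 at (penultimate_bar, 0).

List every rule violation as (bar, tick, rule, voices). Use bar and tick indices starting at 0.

bar 0: v0=G3 v1=G4 downbeat P8
bar 1: v0=A3 v1=B3 downbeat M2
bar 2: v0=F3 v1=F4 downbeat P8
bar 3: v0=G3 v1=D4 downbeat P5
bar 4: v0=B3 v1=A4 downbeat m7
bar 5: v0=A3 v1=G4 downbeat m7
bar 6: v0=G3 v1=G4 downbeat P8
  -> R4 @ bar 1 tick 0 v(0, 1): A3/B3 M2 untreated
  -> R7 @ bar 1 tick 2 v(1,): B3->F4 leap 6st
  -> R4 @ bar 3 tick 2 v(0, 1): G3/A4 M2 untreated
  -> R4 @ bar 5 tick 0 v(0, 1): A3/G4 m7 untreated
  -> R8 @ bar 5 tick 0 v(0, 1): penult m7 not 3rd/6th

(1, 0, R4, (0, 1))
(1, 2, R7, (1,))
(3, 2, R4, (0, 1))
(5, 0, R4, (0, 1))
(5, 0, R8, (0, 1))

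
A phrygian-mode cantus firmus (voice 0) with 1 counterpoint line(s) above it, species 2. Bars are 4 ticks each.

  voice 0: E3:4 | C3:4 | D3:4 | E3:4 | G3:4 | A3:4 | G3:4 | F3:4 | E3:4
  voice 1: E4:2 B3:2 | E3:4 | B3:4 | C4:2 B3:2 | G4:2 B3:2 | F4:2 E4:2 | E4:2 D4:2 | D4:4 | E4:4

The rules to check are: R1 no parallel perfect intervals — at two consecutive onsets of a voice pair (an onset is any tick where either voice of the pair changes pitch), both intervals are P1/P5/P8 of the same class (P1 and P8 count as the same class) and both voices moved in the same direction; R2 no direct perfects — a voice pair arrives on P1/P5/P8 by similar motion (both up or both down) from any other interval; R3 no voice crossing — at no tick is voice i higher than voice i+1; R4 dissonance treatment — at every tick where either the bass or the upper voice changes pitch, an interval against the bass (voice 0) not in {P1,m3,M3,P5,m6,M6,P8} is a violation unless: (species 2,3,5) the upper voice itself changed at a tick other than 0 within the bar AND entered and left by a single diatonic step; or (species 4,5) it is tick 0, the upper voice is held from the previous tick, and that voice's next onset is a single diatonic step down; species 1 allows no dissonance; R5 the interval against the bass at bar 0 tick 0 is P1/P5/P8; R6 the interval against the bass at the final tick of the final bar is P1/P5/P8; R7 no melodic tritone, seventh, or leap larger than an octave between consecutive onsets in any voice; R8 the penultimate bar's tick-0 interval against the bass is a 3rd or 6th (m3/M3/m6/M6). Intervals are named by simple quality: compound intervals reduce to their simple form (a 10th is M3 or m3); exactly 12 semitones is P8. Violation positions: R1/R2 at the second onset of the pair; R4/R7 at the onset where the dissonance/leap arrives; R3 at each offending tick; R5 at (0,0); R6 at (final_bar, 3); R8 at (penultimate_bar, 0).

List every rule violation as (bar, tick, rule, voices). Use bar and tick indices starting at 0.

(4, 0, R2, (0, 1))
(5, 0, R7, (1,))

bar 0: v0=E3 v1=E4 downbeat P8
bar 1: v0=C3 v1=E3 downbeat M3
bar 2: v0=D3 v1=B3 downbeat M6
bar 3: v0=E3 v1=C4 downbeat m6
bar 4: v0=G3 v1=G4 downbeat P8
bar 5: v0=A3 v1=F4 downbeat m6
bar 6: v0=G3 v1=E4 downbeat M6
bar 7: v0=F3 v1=D4 downbeat M6
bar 8: v0=E3 v1=E4 downbeat P8
  -> R2 @ bar 4 tick 0 v(0, 1): E3/B3 P5 -> G3/G4 P8 similar
  -> R7 @ bar 5 tick 0 v(1,): B3->F4 leap 6st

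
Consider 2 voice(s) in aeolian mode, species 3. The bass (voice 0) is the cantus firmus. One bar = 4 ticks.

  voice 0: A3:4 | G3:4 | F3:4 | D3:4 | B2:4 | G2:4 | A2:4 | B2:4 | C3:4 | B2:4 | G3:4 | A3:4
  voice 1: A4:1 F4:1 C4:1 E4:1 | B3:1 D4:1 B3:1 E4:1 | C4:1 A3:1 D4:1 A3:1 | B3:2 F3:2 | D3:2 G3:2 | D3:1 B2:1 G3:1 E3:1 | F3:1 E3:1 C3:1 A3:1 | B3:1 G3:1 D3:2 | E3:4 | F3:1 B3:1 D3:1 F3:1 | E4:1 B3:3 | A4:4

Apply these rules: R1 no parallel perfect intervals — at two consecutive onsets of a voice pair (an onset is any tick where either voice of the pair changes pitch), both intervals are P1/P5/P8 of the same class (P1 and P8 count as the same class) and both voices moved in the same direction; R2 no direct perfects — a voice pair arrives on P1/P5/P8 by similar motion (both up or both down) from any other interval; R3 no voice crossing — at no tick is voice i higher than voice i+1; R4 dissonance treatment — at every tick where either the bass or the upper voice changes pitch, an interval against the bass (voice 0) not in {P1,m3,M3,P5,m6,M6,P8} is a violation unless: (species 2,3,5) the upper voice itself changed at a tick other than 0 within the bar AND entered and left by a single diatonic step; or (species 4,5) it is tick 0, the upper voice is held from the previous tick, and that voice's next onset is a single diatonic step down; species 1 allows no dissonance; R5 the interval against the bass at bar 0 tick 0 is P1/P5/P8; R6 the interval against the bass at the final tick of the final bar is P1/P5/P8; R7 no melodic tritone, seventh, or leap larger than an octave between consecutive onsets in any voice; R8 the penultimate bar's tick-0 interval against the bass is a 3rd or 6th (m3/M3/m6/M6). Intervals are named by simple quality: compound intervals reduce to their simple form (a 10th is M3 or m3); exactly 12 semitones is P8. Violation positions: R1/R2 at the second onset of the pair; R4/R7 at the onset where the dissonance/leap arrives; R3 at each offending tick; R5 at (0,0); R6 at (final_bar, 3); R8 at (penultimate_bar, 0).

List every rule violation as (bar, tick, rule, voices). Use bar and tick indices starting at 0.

bar 0: v0=A3 v1=A4 downbeat P8
bar 1: v0=G3 v1=B3 downbeat M3
bar 2: v0=F3 v1=C4 downbeat P5
bar 3: v0=D3 v1=B3 downbeat M6
bar 4: v0=B2 v1=D3 downbeat m3
bar 5: v0=G2 v1=D3 downbeat P5
bar 6: v0=A2 v1=F3 downbeat m6
bar 7: v0=B2 v1=B3 downbeat P8
bar 8: v0=C3 v1=E3 downbeat M3
bar 9: v0=B2 v1=F3 downbeat TT
bar 10: v0=G3 v1=E4 downbeat M6
bar 11: v0=A3 v1=A4 downbeat P8
  -> R2 @ bar 2 tick 0 v(0, 1): G3/E4 M6 -> F3/C4 P5 similar
  -> R7 @ bar 3 tick 2 v(1,): B3->F3 leap 6st
  -> R2 @ bar 5 tick 0 v(0, 1): B2/G3 m6 -> G2/D3 P5 similar
  -> R1 @ bar 7 tick 0 v(0, 1): A2/A3 P8 -> B2/B3 P8 similar
  -> R4 @ bar 9 tick 0 v(0, 1): B2/F3 TT untreated
  -> R7 @ bar 9 tick 1 v(1,): F3->B3 leap 6st
  -> R4 @ bar 9 tick 3 v(0, 1): B2/F3 TT untreated
  -> R7 @ bar 10 tick 0 v(1,): F3->E4 leap 11st
  -> R2 @ bar 11 tick 0 v(0, 1): G3/B3 M3 -> A3/A4 P8 similar
  -> R7 @ bar 11 tick 0 v(1,): B3->A4 leap 10st

(2, 0, R2, (0, 1))
(3, 2, R7, (1,))
(5, 0, R2, (0, 1))
(7, 0, R1, (0, 1))
(9, 0, R4, (0, 1))
(9, 1, R7, (1,))
(9, 3, R4, (0, 1))
(10, 0, R7, (1,))
(11, 0, R2, (0, 1))
(11, 0, R7, (1,))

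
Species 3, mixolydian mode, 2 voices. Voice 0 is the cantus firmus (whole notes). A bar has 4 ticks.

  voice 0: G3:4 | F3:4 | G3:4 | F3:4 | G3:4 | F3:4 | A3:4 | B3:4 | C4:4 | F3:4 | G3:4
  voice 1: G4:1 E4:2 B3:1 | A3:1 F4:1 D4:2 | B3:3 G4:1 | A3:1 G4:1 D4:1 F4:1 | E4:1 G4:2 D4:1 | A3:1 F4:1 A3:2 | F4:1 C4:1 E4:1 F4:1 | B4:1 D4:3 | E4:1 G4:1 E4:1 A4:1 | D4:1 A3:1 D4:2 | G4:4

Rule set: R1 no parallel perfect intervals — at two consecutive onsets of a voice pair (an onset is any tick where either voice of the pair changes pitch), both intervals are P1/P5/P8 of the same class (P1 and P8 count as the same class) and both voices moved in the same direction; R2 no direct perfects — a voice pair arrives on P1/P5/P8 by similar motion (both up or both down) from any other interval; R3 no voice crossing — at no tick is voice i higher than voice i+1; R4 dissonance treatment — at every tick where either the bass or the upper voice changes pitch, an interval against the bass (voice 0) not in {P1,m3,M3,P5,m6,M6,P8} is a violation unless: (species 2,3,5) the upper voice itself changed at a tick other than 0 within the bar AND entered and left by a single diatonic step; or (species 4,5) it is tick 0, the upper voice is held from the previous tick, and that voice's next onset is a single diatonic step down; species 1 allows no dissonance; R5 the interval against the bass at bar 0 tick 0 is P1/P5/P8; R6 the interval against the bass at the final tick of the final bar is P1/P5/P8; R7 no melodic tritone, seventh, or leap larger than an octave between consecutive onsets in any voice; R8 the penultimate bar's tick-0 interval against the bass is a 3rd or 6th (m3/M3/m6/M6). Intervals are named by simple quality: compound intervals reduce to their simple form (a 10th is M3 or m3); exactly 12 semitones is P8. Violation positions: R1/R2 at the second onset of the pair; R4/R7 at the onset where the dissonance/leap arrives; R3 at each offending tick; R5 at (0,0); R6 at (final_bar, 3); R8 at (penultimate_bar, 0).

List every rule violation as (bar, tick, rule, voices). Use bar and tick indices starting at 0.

bar 0: v0=G3 v1=G4 downbeat P8
bar 1: v0=F3 v1=A3 downbeat M3
bar 2: v0=G3 v1=B3 downbeat M3
bar 3: v0=F3 v1=A3 downbeat M3
bar 4: v0=G3 v1=E4 downbeat M6
bar 5: v0=F3 v1=A3 downbeat M3
bar 6: v0=A3 v1=F4 downbeat m6
bar 7: v0=B3 v1=B4 downbeat P8
bar 8: v0=C4 v1=E4 downbeat M3
bar 9: v0=F3 v1=D4 downbeat M6
bar 10: v0=G3 v1=G4 downbeat P8
  -> R7 @ bar 3 tick 0 v(1,): G4->A3 leap 10st
  -> R4 @ bar 3 tick 1 v(0, 1): F3/G4 M2 untreated
  -> R7 @ bar 3 tick 1 v(1,): A3->G4 leap 10st
  -> R2 @ bar 7 tick 0 v(0, 1): A3/F4 m6 -> B3/B4 P8 similar
  -> R7 @ bar 7 tick 0 v(1,): F4->B4 leap 6st
  -> R2 @ bar 10 tick 0 v(0, 1): F3/D4 M6 -> G3/G4 P8 similar

(3, 0, R7, (1,))
(3, 1, R4, (0, 1))
(3, 1, R7, (1,))
(7, 0, R2, (0, 1))
(7, 0, R7, (1,))
(10, 0, R2, (0, 1))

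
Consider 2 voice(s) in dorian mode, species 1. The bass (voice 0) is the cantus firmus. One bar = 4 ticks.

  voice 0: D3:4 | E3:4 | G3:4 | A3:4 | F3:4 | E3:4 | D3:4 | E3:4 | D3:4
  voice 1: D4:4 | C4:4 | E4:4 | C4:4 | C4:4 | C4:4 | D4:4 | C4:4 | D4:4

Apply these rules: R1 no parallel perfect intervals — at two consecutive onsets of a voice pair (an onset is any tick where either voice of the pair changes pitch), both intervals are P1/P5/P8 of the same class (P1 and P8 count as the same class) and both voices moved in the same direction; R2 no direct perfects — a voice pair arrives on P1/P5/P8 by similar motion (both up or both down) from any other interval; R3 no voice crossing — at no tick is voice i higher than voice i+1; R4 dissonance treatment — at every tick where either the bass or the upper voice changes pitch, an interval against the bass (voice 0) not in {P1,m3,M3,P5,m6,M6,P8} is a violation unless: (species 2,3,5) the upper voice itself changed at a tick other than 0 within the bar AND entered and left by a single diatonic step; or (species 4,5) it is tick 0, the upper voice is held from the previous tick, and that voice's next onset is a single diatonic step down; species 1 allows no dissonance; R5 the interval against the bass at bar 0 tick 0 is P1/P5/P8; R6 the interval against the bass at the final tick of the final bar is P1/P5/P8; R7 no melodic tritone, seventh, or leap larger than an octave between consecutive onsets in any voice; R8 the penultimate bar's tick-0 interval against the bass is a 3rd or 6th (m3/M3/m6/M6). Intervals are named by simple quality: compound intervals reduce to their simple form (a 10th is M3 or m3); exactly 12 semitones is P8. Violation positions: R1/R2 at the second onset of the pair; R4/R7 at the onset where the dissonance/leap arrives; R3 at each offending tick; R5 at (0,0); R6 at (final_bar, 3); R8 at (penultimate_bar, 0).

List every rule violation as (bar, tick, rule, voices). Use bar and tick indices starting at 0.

No violations across 9 bars (D3..D3 vs D4..D4).

bar 0: v0=D3 v1=D4 downbeat P8
bar 1: v0=E3 v1=C4 downbeat m6
bar 2: v0=G3 v1=E4 downbeat M6
bar 3: v0=A3 v1=C4 downbeat m3
bar 4: v0=F3 v1=C4 downbeat P5
bar 5: v0=E3 v1=C4 downbeat m6
bar 6: v0=D3 v1=D4 downbeat P8
bar 7: v0=E3 v1=C4 downbeat m6
bar 8: v0=D3 v1=D4 downbeat P8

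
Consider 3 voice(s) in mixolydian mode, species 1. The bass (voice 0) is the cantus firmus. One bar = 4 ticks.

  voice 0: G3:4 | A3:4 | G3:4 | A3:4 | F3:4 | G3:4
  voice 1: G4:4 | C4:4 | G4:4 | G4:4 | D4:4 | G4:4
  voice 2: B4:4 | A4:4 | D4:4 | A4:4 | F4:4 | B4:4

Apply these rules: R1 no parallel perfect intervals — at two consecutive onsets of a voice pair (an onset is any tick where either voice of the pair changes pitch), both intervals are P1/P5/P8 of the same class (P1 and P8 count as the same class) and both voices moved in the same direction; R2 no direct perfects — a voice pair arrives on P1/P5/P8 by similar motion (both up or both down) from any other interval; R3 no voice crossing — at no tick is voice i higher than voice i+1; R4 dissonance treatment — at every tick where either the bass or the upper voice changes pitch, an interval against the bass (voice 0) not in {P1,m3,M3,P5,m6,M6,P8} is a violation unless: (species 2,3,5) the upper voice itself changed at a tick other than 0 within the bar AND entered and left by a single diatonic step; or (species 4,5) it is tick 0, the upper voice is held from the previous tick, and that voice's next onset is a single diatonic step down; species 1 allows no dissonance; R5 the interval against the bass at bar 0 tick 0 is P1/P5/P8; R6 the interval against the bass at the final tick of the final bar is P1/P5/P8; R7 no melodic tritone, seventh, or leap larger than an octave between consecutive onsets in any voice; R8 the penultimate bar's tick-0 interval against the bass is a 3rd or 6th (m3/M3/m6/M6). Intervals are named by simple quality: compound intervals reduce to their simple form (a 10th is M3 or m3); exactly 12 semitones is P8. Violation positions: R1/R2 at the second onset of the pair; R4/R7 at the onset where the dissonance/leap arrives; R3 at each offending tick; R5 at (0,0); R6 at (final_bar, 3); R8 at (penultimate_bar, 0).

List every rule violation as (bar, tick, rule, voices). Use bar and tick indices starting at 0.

(0, 0, R5, (0, 2))
(2, 0, R2, (0, 2))
(2, 0, R3, (1, 2))
(2, 1, R3, (1, 2))
(2, 2, R3, (1, 2))
(2, 3, R3, (1, 2))
(3, 0, R2, (0, 2))
(3, 0, R4, (0, 1))
(4, 0, R1, (0, 2))
(4, 0, R8, (0, 2))
(5, 0, R2, (0, 1))
(5, 0, R7, (2,))
(5, 3, R6, (0, 2))

bar 0: v0=G3 v1=G4 v2=B4 downbeat M3
bar 1: v0=A3 v1=C4 v2=A4 downbeat P8
bar 2: v0=G3 v1=G4 v2=D4 downbeat P5
bar 3: v0=A3 v1=G4 v2=A4 downbeat P8
bar 4: v0=F3 v1=D4 v2=F4 downbeat P8
bar 5: v0=G3 v1=G4 v2=B4 downbeat M3
  -> R5 @ bar 0 tick 0 v(0, 2): opens on M3
  -> R2 @ bar 2 tick 0 v(0, 2): A3/A4 P8 -> G3/D4 P5 similar
  -> R3 @ bar 2 tick 0 v(1, 2): G4 above D4
  -> R3 @ bar 2 tick 1 v(1, 2): G4 above D4
  -> R3 @ bar 2 tick 2 v(1, 2): G4 above D4
  -> R3 @ bar 2 tick 3 v(1, 2): G4 above D4
  -> R2 @ bar 3 tick 0 v(0, 2): G3/D4 P5 -> A3/A4 P8 similar
  -> R4 @ bar 3 tick 0 v(0, 1): A3/G4 m7 untreated
  -> R1 @ bar 4 tick 0 v(0, 2): A3/A4 P8 -> F3/F4 P8 similar
  -> R8 @ bar 4 tick 0 v(0, 2): penult P8 not 3rd/6th
  -> R2 @ bar 5 tick 0 v(0, 1): F3/D4 M6 -> G3/G4 P8 similar
  -> R7 @ bar 5 tick 0 v(2,): F4->B4 leap 6st
  -> R6 @ bar 5 tick 3 v(0, 2): closes on M3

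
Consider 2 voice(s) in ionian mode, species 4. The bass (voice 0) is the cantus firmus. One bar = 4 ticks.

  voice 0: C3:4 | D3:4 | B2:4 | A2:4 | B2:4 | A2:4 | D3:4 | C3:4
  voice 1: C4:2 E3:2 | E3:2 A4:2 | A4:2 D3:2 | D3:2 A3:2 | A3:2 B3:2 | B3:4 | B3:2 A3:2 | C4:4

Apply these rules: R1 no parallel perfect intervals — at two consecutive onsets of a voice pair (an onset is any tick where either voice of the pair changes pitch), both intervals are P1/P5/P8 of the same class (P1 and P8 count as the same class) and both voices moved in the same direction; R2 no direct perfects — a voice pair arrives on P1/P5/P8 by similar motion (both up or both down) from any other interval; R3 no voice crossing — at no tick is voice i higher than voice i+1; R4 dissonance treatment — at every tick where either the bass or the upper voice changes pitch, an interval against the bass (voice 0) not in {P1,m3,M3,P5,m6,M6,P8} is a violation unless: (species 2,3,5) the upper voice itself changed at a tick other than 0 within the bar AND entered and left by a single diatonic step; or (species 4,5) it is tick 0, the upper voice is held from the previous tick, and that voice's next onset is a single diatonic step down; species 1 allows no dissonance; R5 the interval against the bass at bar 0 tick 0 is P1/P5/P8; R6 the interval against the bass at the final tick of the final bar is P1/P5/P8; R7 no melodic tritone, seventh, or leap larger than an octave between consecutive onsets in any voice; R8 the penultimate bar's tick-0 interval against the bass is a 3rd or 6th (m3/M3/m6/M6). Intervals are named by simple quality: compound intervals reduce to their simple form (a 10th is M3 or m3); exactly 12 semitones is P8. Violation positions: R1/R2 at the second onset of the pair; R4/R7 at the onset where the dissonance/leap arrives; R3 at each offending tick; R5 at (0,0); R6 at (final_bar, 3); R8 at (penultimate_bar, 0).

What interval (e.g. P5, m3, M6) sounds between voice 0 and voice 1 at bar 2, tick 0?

voice 0=B2 voice 1=A4 -> m7

m7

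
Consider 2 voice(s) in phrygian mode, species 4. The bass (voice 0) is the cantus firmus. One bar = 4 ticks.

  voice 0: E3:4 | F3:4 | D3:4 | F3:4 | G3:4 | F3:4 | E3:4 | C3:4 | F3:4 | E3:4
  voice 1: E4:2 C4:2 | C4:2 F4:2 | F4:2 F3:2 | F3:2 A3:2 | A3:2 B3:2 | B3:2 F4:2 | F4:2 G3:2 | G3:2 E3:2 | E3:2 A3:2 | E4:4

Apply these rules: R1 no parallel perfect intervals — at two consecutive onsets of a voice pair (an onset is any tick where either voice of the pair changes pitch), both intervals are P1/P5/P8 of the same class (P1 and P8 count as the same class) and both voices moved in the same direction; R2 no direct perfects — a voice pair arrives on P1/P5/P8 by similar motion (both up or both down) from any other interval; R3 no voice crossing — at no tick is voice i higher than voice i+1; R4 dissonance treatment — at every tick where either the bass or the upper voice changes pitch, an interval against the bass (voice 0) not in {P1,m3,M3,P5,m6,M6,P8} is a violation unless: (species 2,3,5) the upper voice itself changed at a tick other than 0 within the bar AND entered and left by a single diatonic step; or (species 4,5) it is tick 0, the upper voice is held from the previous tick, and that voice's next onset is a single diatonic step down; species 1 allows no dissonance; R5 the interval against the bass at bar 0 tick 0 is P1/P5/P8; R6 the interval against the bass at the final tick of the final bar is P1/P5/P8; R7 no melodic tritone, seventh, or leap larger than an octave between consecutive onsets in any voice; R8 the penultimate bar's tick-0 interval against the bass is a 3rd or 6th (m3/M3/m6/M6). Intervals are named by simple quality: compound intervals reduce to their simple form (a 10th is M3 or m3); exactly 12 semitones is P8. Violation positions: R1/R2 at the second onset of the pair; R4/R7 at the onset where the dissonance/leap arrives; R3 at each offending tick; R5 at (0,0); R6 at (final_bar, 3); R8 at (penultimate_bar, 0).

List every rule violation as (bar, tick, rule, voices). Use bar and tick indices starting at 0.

bar 0: v0=E3 v1=E4 downbeat P8
bar 1: v0=F3 v1=C4 downbeat P5
bar 2: v0=D3 v1=F4 downbeat m3
bar 3: v0=F3 v1=F3 downbeat P1
bar 4: v0=G3 v1=A3 downbeat M2
bar 5: v0=F3 v1=B3 downbeat TT
bar 6: v0=E3 v1=F4 downbeat m2
bar 7: v0=C3 v1=G3 downbeat P5
bar 8: v0=F3 v1=E3 downbeat m2
bar 9: v0=E3 v1=E4 downbeat P8
  -> R4 @ bar 4 tick 0 v(0, 1): G3/A3 M2 untreated
  -> R4 @ bar 5 tick 0 v(0, 1): F3/B3 TT untreated
  -> R7 @ bar 5 tick 2 v(1,): B3->F4 leap 6st
  -> R4 @ bar 6 tick 0 v(0, 1): E3/F4 m2 untreated
  -> R7 @ bar 6 tick 2 v(1,): F4->G3 leap 10st
  -> R3 @ bar 8 tick 0 v(0, 1): F3 above E3
  -> R4 @ bar 8 tick 0 v(0, 1): F3/E3 m2 untreated
  -> R8 @ bar 8 tick 0 v(0, 1): penult m2 not 3rd/6th
  -> R3 @ bar 8 tick 1 v(0, 1): F3 above E3

(4, 0, R4, (0, 1))
(5, 0, R4, (0, 1))
(5, 2, R7, (1,))
(6, 0, R4, (0, 1))
(6, 2, R7, (1,))
(8, 0, R3, (0, 1))
(8, 0, R4, (0, 1))
(8, 0, R8, (0, 1))
(8, 1, R3, (0, 1))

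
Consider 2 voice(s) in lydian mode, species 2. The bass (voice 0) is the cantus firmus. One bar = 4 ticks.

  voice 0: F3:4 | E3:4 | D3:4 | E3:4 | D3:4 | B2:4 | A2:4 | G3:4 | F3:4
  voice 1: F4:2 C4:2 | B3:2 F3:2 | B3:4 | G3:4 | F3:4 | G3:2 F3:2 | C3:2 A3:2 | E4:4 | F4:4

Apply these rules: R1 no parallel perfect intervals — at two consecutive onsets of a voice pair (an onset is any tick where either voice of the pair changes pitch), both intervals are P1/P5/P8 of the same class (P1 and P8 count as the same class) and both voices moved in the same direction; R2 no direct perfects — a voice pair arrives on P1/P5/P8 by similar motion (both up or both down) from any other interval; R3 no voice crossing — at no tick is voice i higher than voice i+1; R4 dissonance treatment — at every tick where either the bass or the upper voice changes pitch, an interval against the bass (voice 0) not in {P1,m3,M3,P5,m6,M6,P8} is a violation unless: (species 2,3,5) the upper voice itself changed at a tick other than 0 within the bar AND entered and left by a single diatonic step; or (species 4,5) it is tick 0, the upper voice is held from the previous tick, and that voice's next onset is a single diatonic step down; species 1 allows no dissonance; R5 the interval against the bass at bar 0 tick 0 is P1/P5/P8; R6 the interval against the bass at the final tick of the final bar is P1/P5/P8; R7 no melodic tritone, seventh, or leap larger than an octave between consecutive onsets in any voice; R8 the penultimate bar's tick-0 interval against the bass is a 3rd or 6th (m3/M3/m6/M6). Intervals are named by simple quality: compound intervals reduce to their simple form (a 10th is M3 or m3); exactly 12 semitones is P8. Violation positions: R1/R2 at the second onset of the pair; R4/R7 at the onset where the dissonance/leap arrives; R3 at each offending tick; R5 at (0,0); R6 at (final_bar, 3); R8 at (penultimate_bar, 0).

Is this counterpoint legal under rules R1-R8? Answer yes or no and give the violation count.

No (6 violations)

bar 0: v0=F3 v1=F4 (P8)
bar 1: v0=E3 v1=B3 (P5)
bar 2: v0=D3 v1=B3 (M6)
bar 3: v0=E3 v1=G3 (m3)
bar 4: v0=D3 v1=F3 (m3)
bar 5: v0=B2 v1=G3 (m6)
bar 6: v0=A2 v1=C3 (m3)
bar 7: v0=G3 v1=E4 (M6)
bar 8: v0=F3 v1=F4 (P8)
  R1 @ bar1.0: F3/C4 P5 -> E3/B3 P5 similar
  R4 @ bar1.2: E3/F3 m2 untreated
  R7 @ bar1.2: B3->F3 leap 6st
  R7 @ bar2.0: F3->B3 leap 6st
  R4 @ bar5.2: B2/F3 TT untreated
  R7 @ bar7.0: A2->G3 leap 10st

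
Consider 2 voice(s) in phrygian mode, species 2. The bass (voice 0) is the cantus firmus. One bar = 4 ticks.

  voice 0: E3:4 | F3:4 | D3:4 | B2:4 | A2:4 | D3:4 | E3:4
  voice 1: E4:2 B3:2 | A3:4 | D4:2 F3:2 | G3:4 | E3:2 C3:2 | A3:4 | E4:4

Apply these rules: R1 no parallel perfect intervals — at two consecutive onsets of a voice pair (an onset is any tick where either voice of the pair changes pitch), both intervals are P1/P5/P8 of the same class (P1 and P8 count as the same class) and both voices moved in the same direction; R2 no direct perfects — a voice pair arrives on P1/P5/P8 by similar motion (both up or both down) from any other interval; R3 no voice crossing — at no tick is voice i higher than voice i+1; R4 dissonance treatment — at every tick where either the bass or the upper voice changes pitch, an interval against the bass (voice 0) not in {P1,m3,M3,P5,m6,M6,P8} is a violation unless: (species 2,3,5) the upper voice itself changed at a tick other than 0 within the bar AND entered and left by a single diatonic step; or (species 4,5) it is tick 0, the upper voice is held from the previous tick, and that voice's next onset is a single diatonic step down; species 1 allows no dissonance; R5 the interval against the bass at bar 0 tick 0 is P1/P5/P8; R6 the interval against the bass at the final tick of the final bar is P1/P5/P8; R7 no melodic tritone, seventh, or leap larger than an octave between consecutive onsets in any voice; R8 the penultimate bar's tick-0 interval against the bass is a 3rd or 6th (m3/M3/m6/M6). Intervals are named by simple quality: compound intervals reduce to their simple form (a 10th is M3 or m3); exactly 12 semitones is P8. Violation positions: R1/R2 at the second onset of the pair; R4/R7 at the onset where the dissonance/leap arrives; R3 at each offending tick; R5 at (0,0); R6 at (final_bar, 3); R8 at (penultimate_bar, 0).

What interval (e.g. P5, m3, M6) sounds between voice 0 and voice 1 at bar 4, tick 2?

m3

voice 0=A2 voice 1=C3 -> m3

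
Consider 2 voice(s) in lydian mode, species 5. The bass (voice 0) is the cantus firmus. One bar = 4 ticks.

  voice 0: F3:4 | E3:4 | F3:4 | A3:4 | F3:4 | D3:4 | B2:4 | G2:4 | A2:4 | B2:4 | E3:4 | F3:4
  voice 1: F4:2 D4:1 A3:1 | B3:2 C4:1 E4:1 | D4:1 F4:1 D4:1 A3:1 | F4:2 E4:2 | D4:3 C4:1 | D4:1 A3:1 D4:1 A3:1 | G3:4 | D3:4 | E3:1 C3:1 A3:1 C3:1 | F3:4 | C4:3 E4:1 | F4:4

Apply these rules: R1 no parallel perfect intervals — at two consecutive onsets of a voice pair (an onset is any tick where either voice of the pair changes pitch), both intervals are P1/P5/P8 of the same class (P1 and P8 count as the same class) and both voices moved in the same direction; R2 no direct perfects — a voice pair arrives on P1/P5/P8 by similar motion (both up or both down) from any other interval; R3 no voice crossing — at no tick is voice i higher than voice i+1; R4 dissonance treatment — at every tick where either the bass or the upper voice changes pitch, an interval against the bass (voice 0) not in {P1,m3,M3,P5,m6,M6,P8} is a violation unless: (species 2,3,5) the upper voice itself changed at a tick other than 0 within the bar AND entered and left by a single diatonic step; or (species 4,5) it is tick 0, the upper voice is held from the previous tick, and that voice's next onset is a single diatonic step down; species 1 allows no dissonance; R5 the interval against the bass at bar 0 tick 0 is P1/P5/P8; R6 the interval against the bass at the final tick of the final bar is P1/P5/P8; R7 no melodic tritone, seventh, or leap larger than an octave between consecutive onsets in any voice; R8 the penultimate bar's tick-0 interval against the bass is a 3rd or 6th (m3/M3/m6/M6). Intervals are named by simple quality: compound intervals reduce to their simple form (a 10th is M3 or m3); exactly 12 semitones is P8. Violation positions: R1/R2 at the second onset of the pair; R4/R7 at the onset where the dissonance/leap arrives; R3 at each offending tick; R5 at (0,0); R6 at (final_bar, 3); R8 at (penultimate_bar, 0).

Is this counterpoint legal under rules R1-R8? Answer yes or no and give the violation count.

bar 0: v0=F3 v1=F4 (P8)
bar 1: v0=E3 v1=B3 (P5)
bar 2: v0=F3 v1=D4 (M6)
bar 3: v0=A3 v1=F4 (m6)
bar 4: v0=F3 v1=D4 (M6)
bar 5: v0=D3 v1=D4 (P8)
bar 6: v0=B2 v1=G3 (m6)
bar 7: v0=G2 v1=D3 (P5)
bar 8: v0=A2 v1=E3 (P5)
bar 9: v0=B2 v1=F3 (TT)
bar 10: v0=E3 v1=C4 (m6)
bar 11: v0=F3 v1=F4 (P8)
  R2 @ bar7.0: B2/G3 m6 -> G2/D3 P5 similar
  R1 @ bar8.0: G2/D3 P5 -> A2/E3 P5 similar
  R4 @ bar9.0: B2/F3 TT untreated
  R1 @ bar11.0: E3/E4 P8 -> F3/F4 P8 similar

No (4 violations)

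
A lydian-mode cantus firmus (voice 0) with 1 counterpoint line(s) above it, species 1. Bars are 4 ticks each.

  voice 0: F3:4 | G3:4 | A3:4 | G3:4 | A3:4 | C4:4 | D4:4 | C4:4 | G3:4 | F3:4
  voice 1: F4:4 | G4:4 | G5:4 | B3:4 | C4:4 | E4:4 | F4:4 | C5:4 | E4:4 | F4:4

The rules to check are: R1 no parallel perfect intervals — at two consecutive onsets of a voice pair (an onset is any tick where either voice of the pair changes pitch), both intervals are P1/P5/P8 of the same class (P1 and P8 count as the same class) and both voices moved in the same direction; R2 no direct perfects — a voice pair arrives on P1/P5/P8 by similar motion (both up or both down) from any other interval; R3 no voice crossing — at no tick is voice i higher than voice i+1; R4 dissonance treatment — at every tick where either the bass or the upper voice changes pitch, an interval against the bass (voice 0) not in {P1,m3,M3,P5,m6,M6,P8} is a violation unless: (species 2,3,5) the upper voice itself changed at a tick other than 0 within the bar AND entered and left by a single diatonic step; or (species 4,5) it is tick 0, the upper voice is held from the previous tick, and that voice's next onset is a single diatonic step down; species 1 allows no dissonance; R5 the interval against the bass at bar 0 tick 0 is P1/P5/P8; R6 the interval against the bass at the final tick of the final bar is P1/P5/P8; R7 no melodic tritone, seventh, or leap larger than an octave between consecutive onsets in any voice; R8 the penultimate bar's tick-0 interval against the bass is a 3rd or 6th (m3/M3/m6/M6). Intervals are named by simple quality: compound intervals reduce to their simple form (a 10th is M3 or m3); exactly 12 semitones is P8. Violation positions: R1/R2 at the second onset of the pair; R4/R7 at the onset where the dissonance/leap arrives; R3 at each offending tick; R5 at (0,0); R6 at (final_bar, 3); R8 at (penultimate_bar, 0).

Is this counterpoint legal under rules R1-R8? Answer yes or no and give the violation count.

No (3 violations)

bar 0: v0=F3 v1=F4 (P8)
bar 1: v0=G3 v1=G4 (P8)
bar 2: v0=A3 v1=G5 (m7)
bar 3: v0=G3 v1=B3 (M3)
bar 4: v0=A3 v1=C4 (m3)
bar 5: v0=C4 v1=E4 (M3)
bar 6: v0=D4 v1=F4 (m3)
bar 7: v0=C4 v1=C5 (P8)
bar 8: v0=G3 v1=E4 (M6)
bar 9: v0=F3 v1=F4 (P8)
  R1 @ bar1.0: F3/F4 P8 -> G3/G4 P8 similar
  R4 @ bar2.0: A3/G5 m7 untreated
  R7 @ bar3.0: G5->B3 leap 20st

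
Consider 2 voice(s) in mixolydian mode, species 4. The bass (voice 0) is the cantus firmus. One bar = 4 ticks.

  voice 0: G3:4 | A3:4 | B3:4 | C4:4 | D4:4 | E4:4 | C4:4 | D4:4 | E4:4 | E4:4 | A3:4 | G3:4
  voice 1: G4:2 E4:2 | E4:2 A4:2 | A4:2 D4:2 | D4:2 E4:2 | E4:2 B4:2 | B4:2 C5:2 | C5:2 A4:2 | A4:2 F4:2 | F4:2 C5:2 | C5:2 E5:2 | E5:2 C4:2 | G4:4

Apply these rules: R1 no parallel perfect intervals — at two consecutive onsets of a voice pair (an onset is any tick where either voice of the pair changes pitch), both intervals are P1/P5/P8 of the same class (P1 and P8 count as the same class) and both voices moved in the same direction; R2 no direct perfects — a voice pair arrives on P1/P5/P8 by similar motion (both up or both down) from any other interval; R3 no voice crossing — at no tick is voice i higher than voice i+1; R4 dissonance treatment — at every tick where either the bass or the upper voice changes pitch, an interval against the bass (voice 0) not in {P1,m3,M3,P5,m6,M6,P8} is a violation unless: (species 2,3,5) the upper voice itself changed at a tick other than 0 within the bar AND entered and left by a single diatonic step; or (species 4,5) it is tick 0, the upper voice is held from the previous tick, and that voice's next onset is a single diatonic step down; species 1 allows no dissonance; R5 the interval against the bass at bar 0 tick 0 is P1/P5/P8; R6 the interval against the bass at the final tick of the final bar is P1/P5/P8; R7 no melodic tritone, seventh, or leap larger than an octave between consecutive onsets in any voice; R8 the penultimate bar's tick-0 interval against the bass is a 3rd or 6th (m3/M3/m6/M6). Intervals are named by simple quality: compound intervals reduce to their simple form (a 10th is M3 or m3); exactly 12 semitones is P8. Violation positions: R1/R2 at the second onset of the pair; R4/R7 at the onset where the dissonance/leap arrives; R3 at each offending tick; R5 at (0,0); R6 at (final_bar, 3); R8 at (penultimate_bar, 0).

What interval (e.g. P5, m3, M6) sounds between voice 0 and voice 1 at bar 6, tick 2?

voice 0=C4 voice 1=A4 -> M6

M6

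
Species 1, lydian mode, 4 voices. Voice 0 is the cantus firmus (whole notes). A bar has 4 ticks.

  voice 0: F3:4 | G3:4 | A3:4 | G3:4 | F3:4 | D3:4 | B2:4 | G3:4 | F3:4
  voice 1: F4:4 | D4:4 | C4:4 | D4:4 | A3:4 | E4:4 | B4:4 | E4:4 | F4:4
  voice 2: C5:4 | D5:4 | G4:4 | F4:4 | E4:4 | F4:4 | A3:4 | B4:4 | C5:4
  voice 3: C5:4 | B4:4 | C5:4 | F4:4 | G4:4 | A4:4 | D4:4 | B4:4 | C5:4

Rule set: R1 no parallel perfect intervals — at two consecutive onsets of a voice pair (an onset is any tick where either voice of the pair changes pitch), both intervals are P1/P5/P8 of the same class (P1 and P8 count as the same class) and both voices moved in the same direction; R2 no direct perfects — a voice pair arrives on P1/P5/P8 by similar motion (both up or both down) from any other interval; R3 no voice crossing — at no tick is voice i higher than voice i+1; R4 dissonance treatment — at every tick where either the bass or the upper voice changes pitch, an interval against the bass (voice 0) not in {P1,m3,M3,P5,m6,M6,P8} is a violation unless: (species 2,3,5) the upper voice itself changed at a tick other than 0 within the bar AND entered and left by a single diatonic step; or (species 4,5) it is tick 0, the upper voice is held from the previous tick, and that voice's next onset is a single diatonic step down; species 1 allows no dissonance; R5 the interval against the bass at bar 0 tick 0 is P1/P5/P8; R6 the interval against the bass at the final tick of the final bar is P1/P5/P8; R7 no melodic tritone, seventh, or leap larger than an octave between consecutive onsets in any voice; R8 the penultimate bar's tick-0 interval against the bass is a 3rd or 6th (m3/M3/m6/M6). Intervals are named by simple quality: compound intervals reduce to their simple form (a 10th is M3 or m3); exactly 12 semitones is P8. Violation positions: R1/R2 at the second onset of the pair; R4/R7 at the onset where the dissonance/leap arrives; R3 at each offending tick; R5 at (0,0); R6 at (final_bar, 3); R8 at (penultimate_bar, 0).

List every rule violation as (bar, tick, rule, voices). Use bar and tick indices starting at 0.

(1, 0, R1, (0, 2))
(1, 0, R3, (2, 3))
(1, 1, R3, (2, 3))
(1, 2, R3, (2, 3))
(1, 3, R3, (2, 3))
(2, 0, R2, (1, 2))
(2, 0, R4, (0, 2))
(3, 0, R2, (2, 3))
(3, 0, R4, (0, 2))
(3, 0, R4, (0, 3))
(4, 0, R2, (1, 2))
(4, 0, R4, (0, 2))
(4, 0, R4, (0, 3))
(5, 0, R4, (0, 1))
(6, 0, R3, (1, 2))
(6, 0, R4, (0, 2))
(6, 1, R3, (1, 2))
(6, 2, R3, (1, 2))
(6, 3, R3, (1, 2))
(7, 0, R2, (2, 3))
(7, 0, R7, (2,))
(8, 0, R1, (1, 2))
(8, 0, R1, (1, 3))
(8, 0, R1, (2, 3))

bar 0: v0=F3 v1=F4 v2=C5 v3=C5 downbeat P5
bar 1: v0=G3 v1=D4 v2=D5 v3=B4 downbeat M3
bar 2: v0=A3 v1=C4 v2=G4 v3=C5 downbeat m3
bar 3: v0=G3 v1=D4 v2=F4 v3=F4 downbeat m7
bar 4: v0=F3 v1=A3 v2=E4 v3=G4 downbeat M2
bar 5: v0=D3 v1=E4 v2=F4 v3=A4 downbeat P5
bar 6: v0=B2 v1=B4 v2=A3 v3=D4 downbeat m3
bar 7: v0=G3 v1=E4 v2=B4 v3=B4 downbeat M3
bar 8: v0=F3 v1=F4 v2=C5 v3=C5 downbeat P5
  -> R1 @ bar 1 tick 0 v(0, 2): F3/C5 P5 -> G3/D5 P5 similar
  -> R3 @ bar 1 tick 0 v(2, 3): D5 above B4
  -> R3 @ bar 1 tick 1 v(2, 3): D5 above B4
  -> R3 @ bar 1 tick 2 v(2, 3): D5 above B4
  -> R3 @ bar 1 tick 3 v(2, 3): D5 above B4
  -> R2 @ bar 2 tick 0 v(1, 2): D4/D5 P8 -> C4/G4 P5 similar
  -> R4 @ bar 2 tick 0 v(0, 2): A3/G4 m7 untreated
  -> R2 @ bar 3 tick 0 v(2, 3): G4/C5 P4 -> F4/F4 P1 similar
  -> R4 @ bar 3 tick 0 v(0, 2): G3/F4 m7 untreated
  -> R4 @ bar 3 tick 0 v(0, 3): G3/F4 m7 untreated
  -> R2 @ bar 4 tick 0 v(1, 2): D4/F4 m3 -> A3/E4 P5 similar
  -> R4 @ bar 4 tick 0 v(0, 2): F3/E4 M7 untreated
  -> R4 @ bar 4 tick 0 v(0, 3): F3/G4 M2 untreated
  -> R4 @ bar 5 tick 0 v(0, 1): D3/E4 M2 untreated
  -> R3 @ bar 6 tick 0 v(1, 2): B4 above A3
  -> R4 @ bar 6 tick 0 v(0, 2): B2/A3 m7 untreated
  -> R3 @ bar 6 tick 1 v(1, 2): B4 above A3
  -> R3 @ bar 6 tick 2 v(1, 2): B4 above A3
  -> R3 @ bar 6 tick 3 v(1, 2): B4 above A3
  -> R2 @ bar 7 tick 0 v(2, 3): A3/D4 P4 -> B4/B4 P1 similar
  -> R7 @ bar 7 tick 0 v(2,): A3->B4 leap 14st
  -> R1 @ bar 8 tick 0 v(1, 2): E4/B4 P5 -> F4/C5 P5 similar
  -> R1 @ bar 8 tick 0 v(1, 3): E4/B4 P5 -> F4/C5 P5 similar
  -> R1 @ bar 8 tick 0 v(2, 3): B4/B4 P1 -> C5/C5 P1 similar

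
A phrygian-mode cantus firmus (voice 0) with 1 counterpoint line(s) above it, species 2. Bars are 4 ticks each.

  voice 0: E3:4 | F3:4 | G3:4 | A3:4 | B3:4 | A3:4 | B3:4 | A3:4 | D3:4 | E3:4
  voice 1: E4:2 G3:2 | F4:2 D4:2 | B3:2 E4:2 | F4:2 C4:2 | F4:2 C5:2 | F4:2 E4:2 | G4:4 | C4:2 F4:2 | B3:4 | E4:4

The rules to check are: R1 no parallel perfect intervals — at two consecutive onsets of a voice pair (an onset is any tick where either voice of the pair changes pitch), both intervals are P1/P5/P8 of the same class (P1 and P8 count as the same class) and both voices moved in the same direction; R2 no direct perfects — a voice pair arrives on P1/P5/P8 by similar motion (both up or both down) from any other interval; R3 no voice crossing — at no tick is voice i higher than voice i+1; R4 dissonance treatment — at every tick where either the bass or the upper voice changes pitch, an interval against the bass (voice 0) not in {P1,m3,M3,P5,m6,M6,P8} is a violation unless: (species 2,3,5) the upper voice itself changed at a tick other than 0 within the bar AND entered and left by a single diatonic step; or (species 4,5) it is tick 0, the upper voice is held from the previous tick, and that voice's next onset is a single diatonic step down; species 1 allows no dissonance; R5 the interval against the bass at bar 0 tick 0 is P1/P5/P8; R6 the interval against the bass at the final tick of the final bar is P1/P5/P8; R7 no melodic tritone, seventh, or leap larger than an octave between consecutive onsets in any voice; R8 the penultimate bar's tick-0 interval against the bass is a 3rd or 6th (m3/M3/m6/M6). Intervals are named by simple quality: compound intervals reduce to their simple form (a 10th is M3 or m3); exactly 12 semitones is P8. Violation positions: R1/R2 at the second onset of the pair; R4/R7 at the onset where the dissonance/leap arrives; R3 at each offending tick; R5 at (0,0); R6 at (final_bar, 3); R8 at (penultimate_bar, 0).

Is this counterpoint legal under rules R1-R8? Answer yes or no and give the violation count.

bar 0: v0=E3 v1=E4 (P8)
bar 1: v0=F3 v1=F4 (P8)
bar 2: v0=G3 v1=B3 (M3)
bar 3: v0=A3 v1=F4 (m6)
bar 4: v0=B3 v1=F4 (TT)
bar 5: v0=A3 v1=F4 (m6)
bar 6: v0=B3 v1=G4 (m6)
bar 7: v0=A3 v1=C4 (m3)
bar 8: v0=D3 v1=B3 (M6)
bar 9: v0=E3 v1=E4 (P8)
  R2 @ bar1.0: E3/G3 m3 -> F3/F4 P8 similar
  R7 @ bar1.0: G3->F4 leap 10st
  R4 @ bar4.0: B3/F4 TT untreated
  R4 @ bar4.2: B3/C5 m2 untreated
  R7 @ bar8.0: F4->B3 leap 6st
  R2 @ bar9.0: D3/B3 M6 -> E3/E4 P8 similar

No (6 violations)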